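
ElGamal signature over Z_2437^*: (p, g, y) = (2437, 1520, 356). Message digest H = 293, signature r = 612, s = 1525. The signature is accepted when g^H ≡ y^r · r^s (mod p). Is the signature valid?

Left side g^H mod p:
Squares mod 2437: 1520^1≡1520, 1520^2≡124, 1520^4≡754, 1520^8≡695, 1520^16≡499, 1520^32≡427, 1520^64≡1991, 1520^128≡1519, 1520^256≡1959
293 = 256 + 32 + 4 + 1, so 1520^293 ≡ 1959·427·754·1520 ≡ 1090 (mod 2437)
Right side y^r · r^s mod p:
Squares mod 2437: 356^1≡356, 356^2≡12, 356^4≡144, 356^8≡1240, 356^16≡2290, 356^32≡2113, 356^64≡185, 356^128≡107, 356^256≡1701, 356^512≡682
612 = 512 + 64 + 32 + 4, so 356^612 ≡ 682·185·2113·144 ≡ 602 (mod 2437)
Squares mod 2437: 612^1≡612, 612^2≡1683, 612^4≡695, 612^8≡499, 612^16≡427, 612^32≡1991, 612^64≡1519, 612^128≡1959, 612^256≡1843, 612^512≡1908, 612^1024≡2023
1525 = 1024 + 256 + 128 + 64 + 32 + 16 + 4 + 1, so 612^1525 ≡ 2023·1843·1959·1519·1991·427·695·612 ≡ 690 (mod 2437)
602·690 = 415380 ≡ 1090 (mod 2437)
1090 ≡ 1090 (mod 2437), so the signature is genuine.

valid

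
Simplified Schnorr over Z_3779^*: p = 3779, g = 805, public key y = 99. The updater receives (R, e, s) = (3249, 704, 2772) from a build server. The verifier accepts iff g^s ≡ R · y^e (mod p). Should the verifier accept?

g^s mod p:
Squares mod 3779: 805^1≡805, 805^2≡1816, 805^4≡2568, 805^8≡269, 805^16≡560, 805^32≡3722, 805^64≡3249, 805^128≡1254, 805^256≡452, 805^512≡238, 805^1024≡3738, 805^2048≡1681
2772 = 2048 + 512 + 128 + 64 + 16 + 4, so 805^2772 ≡ 1681·238·1254·3249·560·2568 ≡ 3216 (mod 3779)
R · y^e mod p:
Squares mod 3779: 99^1≡99, 99^2≡2243, 99^4≡1200, 99^8≡201, 99^16≡2611, 99^32≡5, 99^64≡25, 99^128≡625, 99^256≡1388, 99^512≡3033
704 = 512 + 128 + 64, so 99^704 ≡ 3033·625·25 ≡ 1965 (mod 3779)
3249·1965 = 6384285 ≡ 1554 (mod 3779)
3216 ≠ 1554; the check fails.

reject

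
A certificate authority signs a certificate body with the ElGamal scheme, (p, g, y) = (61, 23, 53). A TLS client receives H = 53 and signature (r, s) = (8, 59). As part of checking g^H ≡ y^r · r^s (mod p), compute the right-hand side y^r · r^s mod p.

53^2 = 2809 ≡ 3
53^4 ≡ 3^2 = 9
53^8 ≡ 9^2 = 81 ≡ 20
8^2 = 64 ≡ 3
8^4 ≡ 3^2 = 9
8^8 ≡ 9^2 = 81 ≡ 20
8^16 ≡ 20^2 = 400 ≡ 34
8^32 ≡ 34^2 = 1156 ≡ 58
59 = 32 + 16 + 8 + 2 + 1, so 8^59 ≡ 58·34·20·3·8 ≡ 23 (mod 61)
y^r · r^s ≡ 20·23 = 460 ≡ 33 (mod 61)

33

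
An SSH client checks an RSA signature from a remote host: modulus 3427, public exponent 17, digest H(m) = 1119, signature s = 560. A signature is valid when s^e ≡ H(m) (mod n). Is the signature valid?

s^17 mod 3427 = 2106
2106 ≠ 1119, so verification fails.

invalid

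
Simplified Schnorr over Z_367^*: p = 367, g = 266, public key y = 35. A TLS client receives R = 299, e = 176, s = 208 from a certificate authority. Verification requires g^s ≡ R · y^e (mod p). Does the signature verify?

g^s mod p:
266^2 = 70756 ≡ 292
266^4 ≡ 292^2 = 85264 ≡ 120
266^8 ≡ 120^2 = 14400 ≡ 87
266^16 ≡ 87^2 = 7569 ≡ 229
266^32 ≡ 229^2 = 52441 ≡ 327
266^64 ≡ 327^2 = 106929 ≡ 132
266^128 ≡ 132^2 = 17424 ≡ 175
208 = 128 + 64 + 16, so 266^208 ≡ 175·132·229 ≡ 329 (mod 367)
R · y^e mod p:
35^2 = 1225 ≡ 124
35^4 ≡ 124^2 = 15376 ≡ 329
35^8 ≡ 329^2 = 108241 ≡ 343
35^16 ≡ 343^2 = 117649 ≡ 209
35^32 ≡ 209^2 = 43681 ≡ 8
35^64 ≡ 8^2 = 64
35^128 ≡ 64^2 = 4096 ≡ 59
176 = 128 + 32 + 16, so 35^176 ≡ 59·8·209 ≡ 292 (mod 367)
299·292 = 87308 ≡ 329 (mod 367)
329 ≡ 329 (mod 367); signature holds.

verifies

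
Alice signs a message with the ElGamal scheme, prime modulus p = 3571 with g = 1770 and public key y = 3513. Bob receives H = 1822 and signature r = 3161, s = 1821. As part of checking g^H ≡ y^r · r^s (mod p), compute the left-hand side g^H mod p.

1770^2 = 3132900 ≡ 1133
1770^4 ≡ 1133^2 = 1283689 ≡ 1700
1770^8 ≡ 1700^2 = 2890000 ≡ 1061
1770^16 ≡ 1061^2 = 1125721 ≡ 856
1770^32 ≡ 856^2 = 732736 ≡ 681
1770^64 ≡ 681^2 = 463761 ≡ 3102
1770^128 ≡ 3102^2 = 9622404 ≡ 2130
1770^256 ≡ 2130^2 = 4536900 ≡ 1730
1770^512 ≡ 1730^2 = 2992900 ≡ 402
1770^1024 ≡ 402^2 = 161604 ≡ 909
1822 = 1024 + 512 + 256 + 16 + 8 + 4 + 2, so 1770^1822 ≡ 909·402·1730·856·1061·1700·1133 ≡ 3496 (mod 3571)

3496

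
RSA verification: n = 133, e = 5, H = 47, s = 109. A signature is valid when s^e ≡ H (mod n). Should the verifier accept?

reject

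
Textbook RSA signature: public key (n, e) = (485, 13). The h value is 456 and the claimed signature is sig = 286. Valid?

yes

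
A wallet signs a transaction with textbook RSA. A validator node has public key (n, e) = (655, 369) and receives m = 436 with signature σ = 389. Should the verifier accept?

reject

σ^369 mod 655 = 154
154 ≠ 436, so verification fails.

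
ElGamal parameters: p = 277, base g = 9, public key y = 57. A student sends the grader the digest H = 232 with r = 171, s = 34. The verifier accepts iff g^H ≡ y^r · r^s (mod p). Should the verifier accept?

reject

Left side g^H mod p:
9^2 = 81
9^4 ≡ 81^2 = 6561 ≡ 190
9^8 ≡ 190^2 = 36100 ≡ 90
9^16 ≡ 90^2 = 8100 ≡ 67
9^32 ≡ 67^2 = 4489 ≡ 57
9^64 ≡ 57^2 = 3249 ≡ 202
9^128 ≡ 202^2 = 40804 ≡ 85
232 = 128 + 64 + 32 + 8, so 9^232 ≡ 85·202·57·90 ≡ 255 (mod 277)
Right side y^r · r^s mod p:
57^2 = 3249 ≡ 202
57^4 ≡ 202^2 = 40804 ≡ 85
57^8 ≡ 85^2 = 7225 ≡ 23
57^16 ≡ 23^2 = 529 ≡ 252
57^32 ≡ 252^2 = 63504 ≡ 71
57^64 ≡ 71^2 = 5041 ≡ 55
57^128 ≡ 55^2 = 3025 ≡ 255
171 = 128 + 32 + 8 + 2 + 1, so 57^171 ≡ 255·71·23·202·57 ≡ 169 (mod 277)
171^2 = 29241 ≡ 156
171^4 ≡ 156^2 = 24336 ≡ 237
171^8 ≡ 237^2 = 56169 ≡ 215
171^16 ≡ 215^2 = 46225 ≡ 243
171^32 ≡ 243^2 = 59049 ≡ 48
34 = 32 + 2, so 171^34 ≡ 48·156 ≡ 9 (mod 277)
169·9 = 1521 ≡ 136 (mod 277)
255 ≠ 136, so verification fails.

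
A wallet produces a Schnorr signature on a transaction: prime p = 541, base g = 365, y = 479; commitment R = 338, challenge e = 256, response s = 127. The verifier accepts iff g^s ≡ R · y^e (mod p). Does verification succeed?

g^s mod p:
365^2 = 133225 ≡ 139
365^4 ≡ 139^2 = 19321 ≡ 386
365^8 ≡ 386^2 = 148996 ≡ 221
365^16 ≡ 221^2 = 48841 ≡ 151
365^32 ≡ 151^2 = 22801 ≡ 79
365^64 ≡ 79^2 = 6241 ≡ 290
127 = 64 + 32 + 16 + 8 + 4 + 2 + 1, so 365^127 ≡ 290·79·151·221·386·139·365 ≡ 223 (mod 541)
R · y^e mod p:
479^2 = 229441 ≡ 57
479^4 ≡ 57^2 = 3249 ≡ 3
479^8 ≡ 3^2 = 9
479^16 ≡ 9^2 = 81
479^32 ≡ 81^2 = 6561 ≡ 69
479^64 ≡ 69^2 = 4761 ≡ 433
479^128 ≡ 433^2 = 187489 ≡ 303
479^256 ≡ 303^2 = 91809 ≡ 380
338·380 = 128440 ≡ 223 (mod 541)
223 ≡ 223 (mod 541); signature holds.

passes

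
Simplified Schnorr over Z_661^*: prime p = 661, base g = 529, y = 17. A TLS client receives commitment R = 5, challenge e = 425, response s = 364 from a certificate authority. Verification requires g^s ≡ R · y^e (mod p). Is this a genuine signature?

genuine

g^s mod p:
Squares mod 661: 529^1≡529, 529^2≡238, 529^4≡459, 529^8≡483, 529^16≡617, 529^32≡614, 529^64≡226, 529^128≡179, 529^256≡313
364 = 256 + 64 + 32 + 8 + 4, so 529^364 ≡ 313·226·614·483·459 ≡ 51 (mod 661)
R · y^e mod p:
Squares mod 661: 17^1≡17, 17^2≡289, 17^4≡235, 17^8≡362, 17^16≡166, 17^32≡455, 17^64≡132, 17^128≡238, 17^256≡459
425 = 256 + 128 + 32 + 8 + 1, so 17^425 ≡ 459·238·455·362·17 ≡ 539 (mod 661)
5·539 = 2695 ≡ 51 (mod 661)
51 ≡ 51 (mod 661); signature holds.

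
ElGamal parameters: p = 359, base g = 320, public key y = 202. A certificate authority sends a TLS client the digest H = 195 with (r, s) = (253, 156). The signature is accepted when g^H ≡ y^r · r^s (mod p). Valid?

Left side g^H mod p:
320^2 = 102400 ≡ 85
320^4 ≡ 85^2 = 7225 ≡ 45
320^8 ≡ 45^2 = 2025 ≡ 230
320^16 ≡ 230^2 = 52900 ≡ 127
320^32 ≡ 127^2 = 16129 ≡ 333
320^64 ≡ 333^2 = 110889 ≡ 317
320^128 ≡ 317^2 = 100489 ≡ 328
195 = 128 + 64 + 2 + 1, so 320^195 ≡ 328·317·85·320 ≡ 127 (mod 359)
Right side y^r · r^s mod p:
202^2 = 40804 ≡ 237
202^4 ≡ 237^2 = 56169 ≡ 165
202^8 ≡ 165^2 = 27225 ≡ 300
202^16 ≡ 300^2 = 90000 ≡ 250
202^32 ≡ 250^2 = 62500 ≡ 34
202^64 ≡ 34^2 = 1156 ≡ 79
202^128 ≡ 79^2 = 6241 ≡ 138
253 = 128 + 64 + 32 + 16 + 8 + 4 + 1, so 202^253 ≡ 138·79·34·250·300·165·202 ≡ 345 (mod 359)
253^2 = 64009 ≡ 107
253^4 ≡ 107^2 = 11449 ≡ 320
253^8 ≡ 320^2 = 102400 ≡ 85
253^16 ≡ 85^2 = 7225 ≡ 45
253^32 ≡ 45^2 = 2025 ≡ 230
253^64 ≡ 230^2 = 52900 ≡ 127
253^128 ≡ 127^2 = 16129 ≡ 333
156 = 128 + 16 + 8 + 4, so 253^156 ≡ 333·45·85·320 ≡ 273 (mod 359)
345·273 = 94185 ≡ 127 (mod 359)
127 ≡ 127 (mod 359), so the signature is genuine.

yes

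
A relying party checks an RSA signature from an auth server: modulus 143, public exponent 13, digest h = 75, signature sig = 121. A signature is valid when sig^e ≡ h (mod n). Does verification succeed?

Squares mod 143: sig^1≡121, sig^2≡55, sig^4≡22, sig^8≡55
13 = 8 + 4 + 1, so sig^13 ≡ 55·22·121 ≡ 121 (mod 143)
121 ≠ 75, so verification fails.

fails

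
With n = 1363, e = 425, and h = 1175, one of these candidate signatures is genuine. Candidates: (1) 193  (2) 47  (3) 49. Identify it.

2

Candidate 1: Squares mod 1363: 193^1≡193, 193^2≡448, 193^4≡343, 193^8≡431, 193^16≡393, 193^32≡430, 193^64≡895, 193^128≡944, 193^256≡1097; 425 = 256 + 128 + 32 + 8 + 1, so 193^425 ≡ 1097·944·430·431·193 ≡ 1094 (mod 1363)
Candidate 2: Squares mod 1363: 47^1≡47, 47^2≡846, 47^4≡141, 47^8≡799, 47^16≡517, 47^32≡141, 47^64≡799, 47^128≡517, 47^256≡141; 425 = 256 + 128 + 32 + 8 + 1, so 47^425 ≡ 141·517·141·799·47 ≡ 1175 (mod 1363)
  → matches h = 1175
Candidate 3: Squares mod 1363: 49^1≡49, 49^2≡1038, 49^4≡674, 49^8≡397, 49^16≡864, 49^32≡935, 49^64≡542, 49^128≡719, 49^256≡384; 425 = 256 + 128 + 32 + 8 + 1, so 49^425 ≡ 384·719·935·397·49 ≡ 1155 (mod 1363)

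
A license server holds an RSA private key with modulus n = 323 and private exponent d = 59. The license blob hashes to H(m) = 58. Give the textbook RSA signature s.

286

(H(m))^2 ≡ 58^2 = 3364 ≡ 134
(H(m))^4 ≡ 134^2 = 17956 ≡ 191
(H(m))^8 ≡ 191^2 = 36481 ≡ 305
(H(m))^16 ≡ 305^2 = 93025 ≡ 1
(H(m))^32 ≡ 1^2 = 1
59 = 32 + 16 + 8 + 2 + 1, so (H(m))^59 ≡ 1·1·305·134·58 ≡ 286 (mod 323)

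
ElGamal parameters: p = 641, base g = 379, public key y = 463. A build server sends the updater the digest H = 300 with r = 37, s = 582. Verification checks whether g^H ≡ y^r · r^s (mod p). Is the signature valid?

Left side g^H mod p:
Squares mod 641: 379^1≡379, 379^2≡57, 379^4≡44, 379^8≡13, 379^16≡169, 379^32≡357, 379^64≡531, 379^128≡562, 379^256≡472
300 = 256 + 32 + 8 + 4, so 379^300 ≡ 472·357·13·44 ≡ 323 (mod 641)
Right side y^r · r^s mod p:
Squares mod 641: 463^1≡463, 463^2≡275, 463^4≡628, 463^8≡169, 463^16≡357, 463^32≡531
37 = 32 + 4 + 1, so 463^37 ≡ 531·628·463 ≡ 578 (mod 641)
Squares mod 641: 37^1≡37, 37^2≡87, 37^4≡518, 37^8≡386, 37^16≡284, 37^32≡531, 37^64≡562, 37^128≡472, 37^256≡357, 37^512≡531
582 = 512 + 64 + 4 + 2, so 37^582 ≡ 531·562·518·87 ≡ 103 (mod 641)
578·103 = 59534 ≡ 562 (mod 641)
323 ≠ 562, so verification fails.

invalid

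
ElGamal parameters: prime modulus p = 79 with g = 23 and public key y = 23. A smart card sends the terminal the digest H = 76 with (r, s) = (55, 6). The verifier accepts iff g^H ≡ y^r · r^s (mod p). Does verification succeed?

Left side g^H mod p:
23^2 = 529 ≡ 55
23^4 ≡ 55^2 = 3025 ≡ 23
23^8 ≡ 23^2 = 529 ≡ 55
23^16 ≡ 55^2 = 3025 ≡ 23
23^32 ≡ 23^2 = 529 ≡ 55
23^64 ≡ 55^2 = 3025 ≡ 23
76 = 64 + 8 + 4, so 23^76 ≡ 23·55·23 ≡ 23 (mod 79)
Right side y^r · r^s mod p:
23^2 = 529 ≡ 55
23^4 ≡ 55^2 = 3025 ≡ 23
23^8 ≡ 23^2 = 529 ≡ 55
23^16 ≡ 55^2 = 3025 ≡ 23
23^32 ≡ 23^2 = 529 ≡ 55
55 = 32 + 16 + 4 + 2 + 1, so 23^55 ≡ 55·23·23·55·23 ≡ 23 (mod 79)
55^2 = 3025 ≡ 23
55^4 ≡ 23^2 = 529 ≡ 55
6 = 4 + 2, so 55^6 ≡ 55·23 ≡ 1 (mod 79)
23·1 = 23 ≡ 23 (mod 79)
23 ≡ 23 (mod 79), so the signature is genuine.

passes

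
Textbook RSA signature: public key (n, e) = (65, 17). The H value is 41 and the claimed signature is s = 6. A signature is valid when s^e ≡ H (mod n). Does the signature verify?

s^17 mod 65 = 41
Since 41 equals the digest 41, verification succeeds.

verifies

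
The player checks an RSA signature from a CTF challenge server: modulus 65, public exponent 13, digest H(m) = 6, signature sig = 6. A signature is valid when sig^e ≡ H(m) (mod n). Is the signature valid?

sig^2 ≡ 6^2 = 36
sig^4 ≡ 36^2 = 1296 ≡ 61
sig^8 ≡ 61^2 = 3721 ≡ 16
13 = 8 + 4 + 1, so sig^13 ≡ 16·61·6 ≡ 6 (mod 65)
6 = H(m), so the signature checks out.

valid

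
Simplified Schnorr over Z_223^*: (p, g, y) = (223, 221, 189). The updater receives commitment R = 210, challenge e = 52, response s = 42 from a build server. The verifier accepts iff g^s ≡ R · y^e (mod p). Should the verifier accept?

g^s mod p:
221^2 = 48841 ≡ 4
221^4 ≡ 4^2 = 16
221^8 ≡ 16^2 = 256 ≡ 33
221^16 ≡ 33^2 = 1089 ≡ 197
221^32 ≡ 197^2 = 38809 ≡ 7
42 = 32 + 8 + 2, so 221^42 ≡ 7·33·4 ≡ 32 (mod 223)
R · y^e mod p:
189^2 = 35721 ≡ 41
189^4 ≡ 41^2 = 1681 ≡ 120
189^8 ≡ 120^2 = 14400 ≡ 128
189^16 ≡ 128^2 = 16384 ≡ 105
189^32 ≡ 105^2 = 11025 ≡ 98
52 = 32 + 16 + 4, so 189^52 ≡ 98·105·120 ≡ 49 (mod 223)
210·49 = 10290 ≡ 32 (mod 223)
32 ≡ 32 (mod 223); signature holds.

accept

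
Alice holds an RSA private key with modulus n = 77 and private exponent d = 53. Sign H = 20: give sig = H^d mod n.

Squares mod 77: H^1≡20, H^2≡15, H^4≡71, H^8≡36, H^16≡64, H^32≡15
53 = 32 + 16 + 4 + 1, so H^53 ≡ 15·64·71·20 ≡ 69 (mod 77)

69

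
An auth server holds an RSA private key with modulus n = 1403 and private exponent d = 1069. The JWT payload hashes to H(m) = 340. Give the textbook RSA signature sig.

(H(m))^2 ≡ 340^2 = 115600 ≡ 554
(H(m))^4 ≡ 554^2 = 306916 ≡ 1062
(H(m))^8 ≡ 1062^2 = 1127844 ≡ 1235
(H(m))^16 ≡ 1235^2 = 1525225 ≡ 164
(H(m))^32 ≡ 164^2 = 26896 ≡ 239
(H(m))^64 ≡ 239^2 = 57121 ≡ 1001
(H(m))^128 ≡ 1001^2 = 1002001 ≡ 259
(H(m))^256 ≡ 259^2 = 67081 ≡ 1140
(H(m))^512 ≡ 1140^2 = 1299600 ≡ 422
(H(m))^1024 ≡ 422^2 = 178084 ≡ 1306
1069 = 1024 + 32 + 8 + 4 + 1, so (H(m))^1069 ≡ 1306·239·1235·1062·340 ≡ 1129 (mod 1403)

1129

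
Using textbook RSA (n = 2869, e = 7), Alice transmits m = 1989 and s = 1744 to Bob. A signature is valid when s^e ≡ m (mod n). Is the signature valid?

valid

Squares mod 2869: s^1≡1744, s^2≡396, s^4≡1890
7 = 4 + 2 + 1, so s^7 ≡ 1890·396·1744 ≡ 1989 (mod 2869)
s^7 mod 2869 = 1989 matches m.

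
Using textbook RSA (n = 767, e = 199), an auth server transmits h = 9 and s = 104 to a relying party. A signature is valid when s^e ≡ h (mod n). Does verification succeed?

fails

s^2 ≡ 104^2 = 10816 ≡ 78
s^4 ≡ 78^2 = 6084 ≡ 715
s^8 ≡ 715^2 = 511225 ≡ 403
s^16 ≡ 403^2 = 162409 ≡ 572
s^32 ≡ 572^2 = 327184 ≡ 442
s^64 ≡ 442^2 = 195364 ≡ 546
s^128 ≡ 546^2 = 298116 ≡ 520
199 = 128 + 64 + 4 + 2 + 1, so s^199 ≡ 520·546·715·78·104 ≡ 312 (mod 767)
s^199 mod 767 = 312, but h = 9.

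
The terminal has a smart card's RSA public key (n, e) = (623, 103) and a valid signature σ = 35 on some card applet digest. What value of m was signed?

σ^2 ≡ 35^2 = 1225 ≡ 602
σ^4 ≡ 602^2 = 362404 ≡ 441
σ^8 ≡ 441^2 = 194481 ≡ 105
σ^16 ≡ 105^2 = 11025 ≡ 434
σ^32 ≡ 434^2 = 188356 ≡ 210
σ^64 ≡ 210^2 = 44100 ≡ 490
103 = 64 + 32 + 4 + 2 + 1, so σ^103 ≡ 490·210·441·602·35 ≡ 315 (mod 623)

315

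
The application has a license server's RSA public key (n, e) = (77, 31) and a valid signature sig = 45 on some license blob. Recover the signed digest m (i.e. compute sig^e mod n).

45

sig^2 ≡ 45^2 = 2025 ≡ 23
sig^4 ≡ 23^2 = 529 ≡ 67
sig^8 ≡ 67^2 = 4489 ≡ 23
sig^16 ≡ 23^2 = 529 ≡ 67
31 = 16 + 8 + 4 + 2 + 1, so sig^31 ≡ 67·23·67·23·45 ≡ 45 (mod 77)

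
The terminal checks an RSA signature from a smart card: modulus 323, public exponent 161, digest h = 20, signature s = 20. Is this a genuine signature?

genuine

Squares mod 323: s^1≡20, s^2≡77, s^4≡115, s^8≡305, s^16≡1, s^32≡1, s^64≡1, s^128≡1
161 = 128 + 32 + 1, so s^161 ≡ 1·1·20 ≡ 20 (mod 323)
20 = h, so the signature checks out.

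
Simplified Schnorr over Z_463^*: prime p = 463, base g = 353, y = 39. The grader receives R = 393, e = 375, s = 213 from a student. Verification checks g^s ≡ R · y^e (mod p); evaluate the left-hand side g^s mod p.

82

353^2 = 124609 ≡ 62
353^4 ≡ 62^2 = 3844 ≡ 140
353^8 ≡ 140^2 = 19600 ≡ 154
353^16 ≡ 154^2 = 23716 ≡ 103
353^32 ≡ 103^2 = 10609 ≡ 423
353^64 ≡ 423^2 = 178929 ≡ 211
353^128 ≡ 211^2 = 44521 ≡ 73
213 = 128 + 64 + 16 + 4 + 1, so 353^213 ≡ 73·211·103·140·353 ≡ 82 (mod 463)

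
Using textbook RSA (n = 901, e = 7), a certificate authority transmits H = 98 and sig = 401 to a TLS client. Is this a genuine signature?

sig^2 ≡ 401^2 = 160801 ≡ 423
sig^4 ≡ 423^2 = 178929 ≡ 531
7 = 4 + 2 + 1, so sig^7 ≡ 531·423·401 ≡ 447 (mod 901)
The recovered value 447 does not match the digest 98.

forged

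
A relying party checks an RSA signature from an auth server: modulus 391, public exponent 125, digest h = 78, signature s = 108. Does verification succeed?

Squares mod 391: s^1≡108, s^2≡325, s^4≡55, s^8≡288, s^16≡52, s^32≡358, s^64≡307
125 = 64 + 32 + 16 + 8 + 4 + 1, so s^125 ≡ 307·358·52·288·55·108 ≡ 78 (mod 391)
Since 78 equals the digest 78, verification succeeds.

passes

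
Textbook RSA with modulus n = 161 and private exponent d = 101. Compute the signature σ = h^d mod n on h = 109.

Squares mod 161: h^1≡109, h^2≡128, h^4≡123, h^8≡156, h^16≡25, h^32≡142, h^64≡39
101 = 64 + 32 + 4 + 1, so h^101 ≡ 39·142·123·109 ≡ 79 (mod 161)

79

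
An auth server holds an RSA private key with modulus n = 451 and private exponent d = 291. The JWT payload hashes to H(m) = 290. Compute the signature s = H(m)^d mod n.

191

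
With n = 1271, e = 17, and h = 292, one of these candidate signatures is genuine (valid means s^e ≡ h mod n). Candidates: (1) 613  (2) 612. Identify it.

1

Candidate 1: 613^2 = 375769 ≡ 824; 613^4 ≡ 824^2 = 678976 ≡ 262; 613^8 ≡ 262^2 = 68644 ≡ 10; 613^16 ≡ 10^2 = 100; 17 = 16 + 1, so 613^17 ≡ 100·613 ≡ 292 (mod 1271)
  → matches h = 292
Candidate 2: 612^2 = 374544 ≡ 870; 612^4 ≡ 870^2 = 756900 ≡ 655; 612^8 ≡ 655^2 = 429025 ≡ 698; 612^16 ≡ 698^2 = 487204 ≡ 411; 17 = 16 + 1, so 612^17 ≡ 411·612 ≡ 1145 (mod 1271)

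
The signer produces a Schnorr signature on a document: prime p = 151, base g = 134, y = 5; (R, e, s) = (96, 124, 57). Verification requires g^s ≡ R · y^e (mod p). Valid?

no

g^s mod p:
134^57 mod 151 = 3
R · y^e mod p:
5^124 mod 151 = 97
96·97 = 9312 ≡ 101 (mod 151)
3 ≠ 101; the check fails.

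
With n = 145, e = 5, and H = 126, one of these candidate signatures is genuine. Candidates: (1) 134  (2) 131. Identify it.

Candidate 1: 134^2 = 17956 ≡ 121; 134^4 ≡ 121^2 = 14641 ≡ 141; 5 = 4 + 1, so 134^5 ≡ 141·134 ≡ 44 (mod 145)
Candidate 2: 131^2 = 17161 ≡ 51; 131^4 ≡ 51^2 = 2601 ≡ 136; 5 = 4 + 1, so 131^5 ≡ 136·131 ≡ 126 (mod 145)
  → matches H = 126

2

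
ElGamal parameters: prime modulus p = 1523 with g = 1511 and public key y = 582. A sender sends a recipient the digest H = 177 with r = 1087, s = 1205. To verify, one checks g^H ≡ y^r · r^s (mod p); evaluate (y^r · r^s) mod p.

Squares mod 1523: 582^1≡582, 582^2≡618, 582^4≡1174, 582^8≡1484, 582^16≡1521, 582^32≡4, 582^64≡16, 582^128≡256, 582^256≡47, 582^512≡686, 582^1024≡1512
1087 = 1024 + 32 + 16 + 8 + 4 + 2 + 1, so 582^1087 ≡ 1512·4·1521·1484·1174·618·582 ≡ 544 (mod 1523)
Squares mod 1523: 1087^1≡1087, 1087^2≡1244, 1087^4≡168, 1087^8≡810, 1087^16≡1210, 1087^32≡497, 1087^64≡283, 1087^128≡893, 1087^256≡920, 1087^512≡1135, 1087^1024≡1290
1205 = 1024 + 128 + 32 + 16 + 4 + 1, so 1087^1205 ≡ 1290·893·497·1210·168·1087 ≡ 107 (mod 1523)
y^r · r^s ≡ 544·107 = 58208 ≡ 334 (mod 1523)

334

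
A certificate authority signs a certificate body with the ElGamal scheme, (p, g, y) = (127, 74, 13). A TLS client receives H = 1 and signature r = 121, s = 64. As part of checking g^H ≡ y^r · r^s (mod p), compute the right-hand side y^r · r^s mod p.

13^121 mod 127 = 30
121^64 mod 127 = 121
y^r · r^s ≡ 30·121 = 3630 ≡ 74 (mod 127)

74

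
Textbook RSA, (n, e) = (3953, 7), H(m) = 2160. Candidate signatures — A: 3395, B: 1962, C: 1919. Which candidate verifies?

Candidate A: Squares mod 3953: 3395^1≡3395, 3395^2≡3030, 3395^4≡2034; 7 = 4 + 2 + 1, so 3395^7 ≡ 2034·3030·3395 ≡ 2532 (mod 3953)
Candidate B: Squares mod 3953: 1962^1≡1962, 1962^2≡3175, 1962^4≡475; 7 = 4 + 2 + 1, so 1962^7 ≡ 475·3175·1962 ≡ 2160 (mod 3953)
  → matches H(m) = 2160
Candidate C: Squares mod 3953: 1919^1≡1919, 1919^2≡2318, 1919^4≡997; 7 = 4 + 2 + 1, so 1919^7 ≡ 997·2318·1919 ≡ 2856 (mod 3953)

B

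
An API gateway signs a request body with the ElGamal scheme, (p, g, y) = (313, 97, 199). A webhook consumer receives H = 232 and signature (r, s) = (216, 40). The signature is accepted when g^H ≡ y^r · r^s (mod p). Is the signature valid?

Left side g^H mod p:
97^2 = 9409 ≡ 19
97^4 ≡ 19^2 = 361 ≡ 48
97^8 ≡ 48^2 = 2304 ≡ 113
97^16 ≡ 113^2 = 12769 ≡ 249
97^32 ≡ 249^2 = 62001 ≡ 27
97^64 ≡ 27^2 = 729 ≡ 103
97^128 ≡ 103^2 = 10609 ≡ 280
232 = 128 + 64 + 32 + 8, so 97^232 ≡ 280·103·27·113 ≡ 280 (mod 313)
Right side y^r · r^s mod p:
199^2 = 39601 ≡ 163
199^4 ≡ 163^2 = 26569 ≡ 277
199^8 ≡ 277^2 = 76729 ≡ 44
199^16 ≡ 44^2 = 1936 ≡ 58
199^32 ≡ 58^2 = 3364 ≡ 234
199^64 ≡ 234^2 = 54756 ≡ 294
199^128 ≡ 294^2 = 86436 ≡ 48
216 = 128 + 64 + 16 + 8, so 199^216 ≡ 48·294·58·44 ≡ 44 (mod 313)
216^2 = 46656 ≡ 19
216^4 ≡ 19^2 = 361 ≡ 48
216^8 ≡ 48^2 = 2304 ≡ 113
216^16 ≡ 113^2 = 12769 ≡ 249
216^32 ≡ 249^2 = 62001 ≡ 27
40 = 32 + 8, so 216^40 ≡ 27·113 ≡ 234 (mod 313)
44·234 = 10296 ≡ 280 (mod 313)
280 ≡ 280 (mod 313), so the signature is genuine.

valid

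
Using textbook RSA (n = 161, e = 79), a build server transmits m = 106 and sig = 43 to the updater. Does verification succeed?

passes

sig^2 ≡ 43^2 = 1849 ≡ 78
sig^4 ≡ 78^2 = 6084 ≡ 127
sig^8 ≡ 127^2 = 16129 ≡ 29
sig^16 ≡ 29^2 = 841 ≡ 36
sig^32 ≡ 36^2 = 1296 ≡ 8
sig^64 ≡ 8^2 = 64
79 = 64 + 8 + 4 + 2 + 1, so sig^79 ≡ 64·29·127·78·43 ≡ 106 (mod 161)
106 = m, so the signature checks out.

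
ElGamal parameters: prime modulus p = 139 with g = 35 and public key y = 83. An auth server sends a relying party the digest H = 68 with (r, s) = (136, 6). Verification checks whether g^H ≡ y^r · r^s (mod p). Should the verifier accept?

accept

Left side g^H mod p:
35^2 = 1225 ≡ 113
35^4 ≡ 113^2 = 12769 ≡ 120
35^8 ≡ 120^2 = 14400 ≡ 83
35^16 ≡ 83^2 = 6889 ≡ 78
35^32 ≡ 78^2 = 6084 ≡ 107
35^64 ≡ 107^2 = 11449 ≡ 51
68 = 64 + 4, so 35^68 ≡ 51·120 ≡ 4 (mod 139)
Right side y^r · r^s mod p:
83^2 = 6889 ≡ 78
83^4 ≡ 78^2 = 6084 ≡ 107
83^8 ≡ 107^2 = 11449 ≡ 51
83^16 ≡ 51^2 = 2601 ≡ 99
83^32 ≡ 99^2 = 9801 ≡ 71
83^64 ≡ 71^2 = 5041 ≡ 37
83^128 ≡ 37^2 = 1369 ≡ 118
136 = 128 + 8, so 83^136 ≡ 118·51 ≡ 41 (mod 139)
136^2 = 18496 ≡ 9
136^4 ≡ 9^2 = 81
6 = 4 + 2, so 136^6 ≡ 81·9 ≡ 34 (mod 139)
41·34 = 1394 ≡ 4 (mod 139)
4 ≡ 4 (mod 139), so the signature is genuine.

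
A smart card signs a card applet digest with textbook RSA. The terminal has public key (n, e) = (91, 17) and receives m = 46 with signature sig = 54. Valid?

sig^2 ≡ 54^2 = 2916 ≡ 4
sig^4 ≡ 4^2 = 16
sig^8 ≡ 16^2 = 256 ≡ 74
sig^16 ≡ 74^2 = 5476 ≡ 16
17 = 16 + 1, so sig^17 ≡ 16·54 ≡ 45 (mod 91)
45 ≠ 46, so verification fails.

no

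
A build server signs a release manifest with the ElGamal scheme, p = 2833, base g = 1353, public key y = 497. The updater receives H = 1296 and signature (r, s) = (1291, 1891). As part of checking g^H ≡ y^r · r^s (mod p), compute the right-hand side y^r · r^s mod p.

Squares mod 2833: 497^1≡497, 497^2≡538, 497^4≡478, 497^8≡1844, 497^16≡736, 497^32≡593, 497^64≡357, 497^128≡2797, 497^256≡1296, 497^512≡2480, 497^1024≡2790
1291 = 1024 + 256 + 8 + 2 + 1, so 497^1291 ≡ 2790·1296·1844·538·497 ≡ 1604 (mod 2833)
Squares mod 2833: 1291^1≡1291, 1291^2≡877, 1291^4≡1386, 1291^8≡222, 1291^16≡1123, 1291^32≡444, 1291^64≡1659, 1291^128≡1438, 1291^256≡2587, 1291^512≡1023, 1291^1024≡1152
1891 = 1024 + 512 + 256 + 64 + 32 + 2 + 1, so 1291^1891 ≡ 1152·1023·2587·1659·444·877·1291 ≡ 948 (mod 2833)
y^r · r^s ≡ 1604·948 = 1520592 ≡ 2104 (mod 2833)

2104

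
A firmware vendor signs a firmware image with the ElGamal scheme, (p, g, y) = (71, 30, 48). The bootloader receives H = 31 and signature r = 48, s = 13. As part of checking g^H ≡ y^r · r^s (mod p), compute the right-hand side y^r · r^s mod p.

48^2 = 2304 ≡ 32
48^4 ≡ 32^2 = 1024 ≡ 30
48^8 ≡ 30^2 = 900 ≡ 48
48^16 ≡ 48^2 = 2304 ≡ 32
48^32 ≡ 32^2 = 1024 ≡ 30
48 = 32 + 16, so 48^48 ≡ 30·32 ≡ 37 (mod 71)
48^2 = 2304 ≡ 32
48^4 ≡ 32^2 = 1024 ≡ 30
48^8 ≡ 30^2 = 900 ≡ 48
13 = 8 + 4 + 1, so 48^13 ≡ 48·30·48 ≡ 37 (mod 71)
y^r · r^s ≡ 37·37 = 1369 ≡ 20 (mod 71)

20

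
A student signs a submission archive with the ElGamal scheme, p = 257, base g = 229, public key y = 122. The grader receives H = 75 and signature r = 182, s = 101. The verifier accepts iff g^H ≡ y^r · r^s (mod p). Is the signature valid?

Left side g^H mod p:
229^2 = 52441 ≡ 13
229^4 ≡ 13^2 = 169
229^8 ≡ 169^2 = 28561 ≡ 34
229^16 ≡ 34^2 = 1156 ≡ 128
229^32 ≡ 128^2 = 16384 ≡ 193
229^64 ≡ 193^2 = 37249 ≡ 241
75 = 64 + 8 + 2 + 1, so 229^75 ≡ 241·34·13·229 ≡ 126 (mod 257)
Right side y^r · r^s mod p:
122^2 = 14884 ≡ 235
122^4 ≡ 235^2 = 55225 ≡ 227
122^8 ≡ 227^2 = 51529 ≡ 129
122^16 ≡ 129^2 = 16641 ≡ 193
122^32 ≡ 193^2 = 37249 ≡ 241
122^64 ≡ 241^2 = 58081 ≡ 256
122^128 ≡ 256^2 = 65536 ≡ 1
182 = 128 + 32 + 16 + 4 + 2, so 122^182 ≡ 1·241·193·227·235 ≡ 187 (mod 257)
182^2 = 33124 ≡ 228
182^4 ≡ 228^2 = 51984 ≡ 70
182^8 ≡ 70^2 = 4900 ≡ 17
182^16 ≡ 17^2 = 289 ≡ 32
182^32 ≡ 32^2 = 1024 ≡ 253
182^64 ≡ 253^2 = 64009 ≡ 16
101 = 64 + 32 + 4 + 1, so 182^101 ≡ 16·253·70·182 ≡ 101 (mod 257)
187·101 = 18887 ≡ 126 (mod 257)
126 ≡ 126 (mod 257), so the signature is genuine.

valid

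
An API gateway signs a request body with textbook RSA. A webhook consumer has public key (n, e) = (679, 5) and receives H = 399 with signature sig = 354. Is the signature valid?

invalid

sig^2 ≡ 354^2 = 125316 ≡ 380
sig^4 ≡ 380^2 = 144400 ≡ 452
5 = 4 + 1, so sig^5 ≡ 452·354 ≡ 443 (mod 679)
The recovered value 443 does not match the digest 399.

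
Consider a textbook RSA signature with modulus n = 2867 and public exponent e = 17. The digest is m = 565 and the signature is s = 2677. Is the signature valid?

invalid

Squares mod 2867: s^1≡2677, s^2≡1696, s^4≡815, s^8≡1948, s^16≡1663
17 = 16 + 1, so s^17 ≡ 1663·2677 ≡ 2267 (mod 2867)
2267 ≠ 565, so verification fails.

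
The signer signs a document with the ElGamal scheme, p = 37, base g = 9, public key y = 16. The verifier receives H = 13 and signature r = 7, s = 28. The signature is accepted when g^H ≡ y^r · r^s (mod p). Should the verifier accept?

reject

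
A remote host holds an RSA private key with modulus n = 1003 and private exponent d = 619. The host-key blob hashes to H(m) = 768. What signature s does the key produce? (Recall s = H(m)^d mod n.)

Squares mod 1003: (H(m))^1≡768, (H(m))^2≡60, (H(m))^4≡591, (H(m))^8≡237, (H(m))^16≡1, (H(m))^32≡1, (H(m))^64≡1, (H(m))^128≡1, (H(m))^256≡1, (H(m))^512≡1
619 = 512 + 64 + 32 + 8 + 2 + 1, so (H(m))^619 ≡ 1·1·1·237·60·768 ≡ 296 (mod 1003)

296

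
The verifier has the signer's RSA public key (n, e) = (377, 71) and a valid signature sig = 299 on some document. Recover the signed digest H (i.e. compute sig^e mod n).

299

Squares mod 377: sig^1≡299, sig^2≡52, sig^4≡65, sig^8≡78, sig^16≡52, sig^32≡65, sig^64≡78
71 = 64 + 4 + 2 + 1, so sig^71 ≡ 78·65·52·299 ≡ 299 (mod 377)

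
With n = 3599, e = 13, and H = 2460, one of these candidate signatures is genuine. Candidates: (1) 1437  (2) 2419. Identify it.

1

Candidate 1: 1437^2 = 2064969 ≡ 2742; 1437^4 ≡ 2742^2 = 7518564 ≡ 253; 1437^8 ≡ 253^2 = 64009 ≡ 2826; 13 = 8 + 4 + 1, so 1437^13 ≡ 2826·253·1437 ≡ 2460 (mod 3599)
  → matches H = 2460
Candidate 2: 2419^2 = 5851561 ≡ 3186; 2419^4 ≡ 3186^2 = 10150596 ≡ 1416; 2419^8 ≡ 1416^2 = 2005056 ≡ 413; 13 = 8 + 4 + 1, so 2419^13 ≡ 413·1416·2419 ≡ 2419 (mod 3599)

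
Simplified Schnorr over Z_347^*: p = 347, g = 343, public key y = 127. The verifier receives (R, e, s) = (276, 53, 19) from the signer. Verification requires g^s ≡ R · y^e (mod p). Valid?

g^s mod p:
Squares mod 347: 343^1≡343, 343^2≡16, 343^4≡256, 343^8≡300, 343^16≡127
19 = 16 + 2 + 1, so 343^19 ≡ 127·16·343 ≡ 200 (mod 347)
R · y^e mod p:
Squares mod 347: 127^1≡127, 127^2≡167, 127^4≡129, 127^8≡332, 127^16≡225, 127^32≡310
53 = 32 + 16 + 4 + 1, so 127^53 ≡ 310·225·129·127 ≡ 222 (mod 347)
276·222 = 61272 ≡ 200 (mod 347)
200 ≡ 200 (mod 347); signature holds.

yes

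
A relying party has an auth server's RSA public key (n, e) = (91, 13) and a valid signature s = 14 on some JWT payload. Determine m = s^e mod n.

14

s^2 ≡ 14^2 = 196 ≡ 14
s^4 ≡ 14^2 = 196 ≡ 14
s^8 ≡ 14^2 = 196 ≡ 14
13 = 8 + 4 + 1, so s^13 ≡ 14·14·14 ≡ 14 (mod 91)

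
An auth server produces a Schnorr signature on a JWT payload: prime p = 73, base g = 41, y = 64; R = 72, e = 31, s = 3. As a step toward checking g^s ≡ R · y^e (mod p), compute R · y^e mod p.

64^2 = 4096 ≡ 8
64^4 ≡ 8^2 = 64
64^8 ≡ 64^2 = 4096 ≡ 8
64^16 ≡ 8^2 = 64
31 = 16 + 8 + 4 + 2 + 1, so 64^31 ≡ 64·8·64·8·64 ≡ 64 (mod 73)
R · y^e ≡ 72·64 = 4608 ≡ 9 (mod 73)

9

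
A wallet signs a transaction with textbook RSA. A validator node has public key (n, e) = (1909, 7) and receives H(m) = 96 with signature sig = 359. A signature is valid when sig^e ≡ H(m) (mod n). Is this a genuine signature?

forged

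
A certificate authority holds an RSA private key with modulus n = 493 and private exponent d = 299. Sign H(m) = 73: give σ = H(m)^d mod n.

164

Squares mod 493: (H(m))^1≡73, (H(m))^2≡399, (H(m))^4≡455, (H(m))^8≡458, (H(m))^16≡239, (H(m))^32≡426, (H(m))^64≡52, (H(m))^128≡239, (H(m))^256≡426
299 = 256 + 32 + 8 + 2 + 1, so (H(m))^299 ≡ 426·426·458·399·73 ≡ 164 (mod 493)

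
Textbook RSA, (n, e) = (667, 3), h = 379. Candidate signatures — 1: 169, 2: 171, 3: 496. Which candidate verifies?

2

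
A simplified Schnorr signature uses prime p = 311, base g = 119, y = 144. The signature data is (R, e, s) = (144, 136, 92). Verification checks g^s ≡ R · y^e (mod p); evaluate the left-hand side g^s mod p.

Squares mod 311: 119^1≡119, 119^2≡166, 119^4≡188, 119^8≡201, 119^16≡282, 119^32≡219, 119^64≡67
92 = 64 + 16 + 8 + 4, so 119^92 ≡ 67·282·201·188 ≡ 40 (mod 311)

40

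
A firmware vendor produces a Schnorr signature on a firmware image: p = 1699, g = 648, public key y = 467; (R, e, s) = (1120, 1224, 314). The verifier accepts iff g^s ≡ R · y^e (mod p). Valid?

g^s mod p:
648^2 = 419904 ≡ 251
648^4 ≡ 251^2 = 63001 ≡ 138
648^8 ≡ 138^2 = 19044 ≡ 355
648^16 ≡ 355^2 = 126025 ≡ 299
648^32 ≡ 299^2 = 89401 ≡ 1053
648^64 ≡ 1053^2 = 1108809 ≡ 1061
648^128 ≡ 1061^2 = 1125721 ≡ 983
648^256 ≡ 983^2 = 966289 ≡ 1257
314 = 256 + 32 + 16 + 8 + 2, so 648^314 ≡ 1257·1053·299·355·251 ≡ 222 (mod 1699)
R · y^e mod p:
467^2 = 218089 ≡ 617
467^4 ≡ 617^2 = 380689 ≡ 113
467^8 ≡ 113^2 = 12769 ≡ 876
467^16 ≡ 876^2 = 767376 ≡ 1127
467^32 ≡ 1127^2 = 1270129 ≡ 976
467^64 ≡ 976^2 = 952576 ≡ 1136
467^128 ≡ 1136^2 = 1290496 ≡ 955
467^256 ≡ 955^2 = 912025 ≡ 1361
467^512 ≡ 1361^2 = 1852321 ≡ 411
467^1024 ≡ 411^2 = 168921 ≡ 720
1224 = 1024 + 128 + 64 + 8, so 467^1224 ≡ 720·955·1136·876 ≡ 449 (mod 1699)
1120·449 = 502880 ≡ 1675 (mod 1699)
222 ≠ 1675; the check fails.

no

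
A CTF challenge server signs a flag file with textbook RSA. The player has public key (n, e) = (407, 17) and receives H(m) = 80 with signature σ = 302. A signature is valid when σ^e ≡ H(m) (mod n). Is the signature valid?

valid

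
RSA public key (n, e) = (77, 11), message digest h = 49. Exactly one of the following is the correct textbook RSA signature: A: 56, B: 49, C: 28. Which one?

B

Candidate A: Squares mod 77: 56^1≡56, 56^2≡56, 56^4≡56, 56^8≡56; 11 = 8 + 2 + 1, so 56^11 ≡ 56·56·56 ≡ 56 (mod 77)
Candidate B: Squares mod 77: 49^1≡49, 49^2≡14, 49^4≡42, 49^8≡70; 11 = 8 + 2 + 1, so 49^11 ≡ 70·14·49 ≡ 49 (mod 77)
  → matches h = 49
Candidate C: Squares mod 77: 28^1≡28, 28^2≡14, 28^4≡42, 28^8≡70; 11 = 8 + 2 + 1, so 28^11 ≡ 70·14·28 ≡ 28 (mod 77)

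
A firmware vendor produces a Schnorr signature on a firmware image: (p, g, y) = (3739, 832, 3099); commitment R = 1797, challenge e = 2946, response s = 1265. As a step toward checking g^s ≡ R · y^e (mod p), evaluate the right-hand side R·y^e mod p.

3628

Squares mod 3739: 3099^1≡3099, 3099^2≡2049, 3099^4≡3243, 3099^8≡2981, 3099^16≡2497, 3099^32≡2096, 3099^64≡3630, 3099^128≡664, 3099^256≡3433, 3099^512≡161, 3099^1024≡3487, 3099^2048≡3680
2946 = 2048 + 512 + 256 + 128 + 2, so 3099^2946 ≡ 3680·161·3433·664·2049 ≡ 2116 (mod 3739)
R · y^e ≡ 1797·2116 = 3802452 ≡ 3628 (mod 3739)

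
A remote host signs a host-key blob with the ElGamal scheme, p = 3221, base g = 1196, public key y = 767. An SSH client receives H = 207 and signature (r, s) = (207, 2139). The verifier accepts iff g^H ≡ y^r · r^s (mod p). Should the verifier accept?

Left side g^H mod p:
1196^2 = 1430416 ≡ 292
1196^4 ≡ 292^2 = 85264 ≡ 1518
1196^8 ≡ 1518^2 = 2304324 ≡ 1309
1196^16 ≡ 1309^2 = 1713481 ≡ 3130
1196^32 ≡ 3130^2 = 9796900 ≡ 1839
1196^64 ≡ 1839^2 = 3381921 ≡ 3092
1196^128 ≡ 3092^2 = 9560464 ≡ 536
207 = 128 + 64 + 8 + 4 + 2 + 1, so 1196^207 ≡ 536·3092·1309·1518·292·1196 ≡ 2180 (mod 3221)
Right side y^r · r^s mod p:
767^2 = 588289 ≡ 2067
767^4 ≡ 2067^2 = 4272489 ≡ 1443
767^8 ≡ 1443^2 = 2082249 ≡ 1483
767^16 ≡ 1483^2 = 2199289 ≡ 2567
767^32 ≡ 2567^2 = 6589489 ≡ 2544
767^64 ≡ 2544^2 = 6471936 ≡ 947
767^128 ≡ 947^2 = 896809 ≡ 1371
207 = 128 + 64 + 8 + 4 + 2 + 1, so 767^207 ≡ 1371·947·1483·1443·2067·767 ≡ 2727 (mod 3221)
207^2 = 42849 ≡ 976
207^4 ≡ 976^2 = 952576 ≡ 2381
207^8 ≡ 2381^2 = 5669161 ≡ 201
207^16 ≡ 201^2 = 40401 ≡ 1749
207^32 ≡ 1749^2 = 3059001 ≡ 2272
207^64 ≡ 2272^2 = 5161984 ≡ 1942
207^128 ≡ 1942^2 = 3771364 ≡ 2794
207^256 ≡ 2794^2 = 7806436 ≡ 1953
207^512 ≡ 1953^2 = 3814209 ≡ 545
207^1024 ≡ 545^2 = 297025 ≡ 693
207^2048 ≡ 693^2 = 480249 ≡ 320
2139 = 2048 + 64 + 16 + 8 + 2 + 1, so 207^2139 ≡ 320·1942·1749·201·976·207 ≡ 1417 (mod 3221)
2727·1417 = 3864159 ≡ 2180 (mod 3221)
2180 ≡ 2180 (mod 3221), so the signature is genuine.

accept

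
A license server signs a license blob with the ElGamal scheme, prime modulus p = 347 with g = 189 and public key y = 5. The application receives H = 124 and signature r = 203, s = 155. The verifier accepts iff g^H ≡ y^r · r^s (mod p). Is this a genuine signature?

Left side g^H mod p:
189^2 = 35721 ≡ 327
189^4 ≡ 327^2 = 106929 ≡ 53
189^8 ≡ 53^2 = 2809 ≡ 33
189^16 ≡ 33^2 = 1089 ≡ 48
189^32 ≡ 48^2 = 2304 ≡ 222
189^64 ≡ 222^2 = 49284 ≡ 10
124 = 64 + 32 + 16 + 8 + 4, so 189^124 ≡ 10·222·48·33·53 ≡ 87 (mod 347)
Right side y^r · r^s mod p:
5^2 = 25
5^4 ≡ 25^2 = 625 ≡ 278
5^8 ≡ 278^2 = 77284 ≡ 250
5^16 ≡ 250^2 = 62500 ≡ 40
5^32 ≡ 40^2 = 1600 ≡ 212
5^64 ≡ 212^2 = 44944 ≡ 181
5^128 ≡ 181^2 = 32761 ≡ 143
203 = 128 + 64 + 8 + 2 + 1, so 5^203 ≡ 143·181·250·25·5 ≡ 283 (mod 347)
203^2 = 41209 ≡ 263
203^4 ≡ 263^2 = 69169 ≡ 116
203^8 ≡ 116^2 = 13456 ≡ 270
203^16 ≡ 270^2 = 72900 ≡ 30
203^32 ≡ 30^2 = 900 ≡ 206
203^64 ≡ 206^2 = 42436 ≡ 102
203^128 ≡ 102^2 = 10404 ≡ 341
155 = 128 + 16 + 8 + 2 + 1, so 203^155 ≡ 341·30·270·263·203 ≡ 286 (mod 347)
283·286 = 80938 ≡ 87 (mod 347)
87 ≡ 87 (mod 347), so the signature is genuine.

genuine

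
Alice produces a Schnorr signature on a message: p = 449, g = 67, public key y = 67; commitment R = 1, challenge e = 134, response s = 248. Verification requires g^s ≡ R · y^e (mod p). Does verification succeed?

g^s mod p:
67^2 = 4489 ≡ 448
67^4 ≡ 448^2 = 200704 ≡ 1
67^8 ≡ 1^2 = 1
67^16 ≡ 1^2 = 1
67^32 ≡ 1^2 = 1
67^64 ≡ 1^2 = 1
67^128 ≡ 1^2 = 1
248 = 128 + 64 + 32 + 16 + 8, so 67^248 ≡ 1·1·1·1·1 ≡ 1 (mod 449)
R · y^e mod p:
67^2 = 4489 ≡ 448
67^4 ≡ 448^2 = 200704 ≡ 1
67^8 ≡ 1^2 = 1
67^16 ≡ 1^2 = 1
67^32 ≡ 1^2 = 1
67^64 ≡ 1^2 = 1
67^128 ≡ 1^2 = 1
134 = 128 + 4 + 2, so 67^134 ≡ 1·1·448 ≡ 448 (mod 449)
1·448 = 448 ≡ 448 (mod 449)
1 ≠ 448; the check fails.

fails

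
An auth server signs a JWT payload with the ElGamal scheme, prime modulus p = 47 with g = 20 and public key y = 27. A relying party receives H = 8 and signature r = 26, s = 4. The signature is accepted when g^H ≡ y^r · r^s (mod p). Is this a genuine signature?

Left side g^H mod p:
Squares mod 47: 20^1≡20, 20^2≡24, 20^4≡12, 20^8≡3
20^8 ≡ 3 (mod 47)
Right side y^r · r^s mod p:
Squares mod 47: 27^1≡27, 27^2≡24, 27^4≡12, 27^8≡3, 27^16≡9
26 = 16 + 8 + 2, so 27^26 ≡ 9·3·24 ≡ 37 (mod 47)
Squares mod 47: 26^1≡26, 26^2≡18, 26^4≡42
26^4 ≡ 42 (mod 47)
37·42 = 1554 ≡ 3 (mod 47)
3 ≡ 3 (mod 47), so the signature is genuine.

genuine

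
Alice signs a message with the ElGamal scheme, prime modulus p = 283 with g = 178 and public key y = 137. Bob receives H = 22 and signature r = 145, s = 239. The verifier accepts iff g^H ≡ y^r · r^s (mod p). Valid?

no

Left side g^H mod p:
Squares mod 283: 178^1≡178, 178^2≡271, 178^4≡144, 178^8≡77, 178^16≡269
22 = 16 + 4 + 2, so 178^22 ≡ 269·144·271 ≡ 137 (mod 283)
Right side y^r · r^s mod p:
Squares mod 283: 137^1≡137, 137^2≡91, 137^4≡74, 137^8≡99, 137^16≡179, 137^32≡62, 137^64≡165, 137^128≡57
145 = 128 + 16 + 1, so 137^145 ≡ 57·179·137 ≡ 74 (mod 283)
Squares mod 283: 145^1≡145, 145^2≡83, 145^4≡97, 145^8≡70, 145^16≡89, 145^32≡280, 145^64≡9, 145^128≡81
239 = 128 + 64 + 32 + 8 + 4 + 2 + 1, so 145^239 ≡ 81·9·280·70·97·83·145 ≡ 260 (mod 283)
74·260 = 19240 ≡ 279 (mod 283)
137 ≠ 279, so verification fails.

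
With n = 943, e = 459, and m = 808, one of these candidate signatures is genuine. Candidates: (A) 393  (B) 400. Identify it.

A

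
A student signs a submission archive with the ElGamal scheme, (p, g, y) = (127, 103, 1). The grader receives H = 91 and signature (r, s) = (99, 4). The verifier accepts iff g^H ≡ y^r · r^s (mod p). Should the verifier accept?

Left side g^H mod p:
103^2 = 10609 ≡ 68
103^4 ≡ 68^2 = 4624 ≡ 52
103^8 ≡ 52^2 = 2704 ≡ 37
103^16 ≡ 37^2 = 1369 ≡ 99
103^32 ≡ 99^2 = 9801 ≡ 22
103^64 ≡ 22^2 = 484 ≡ 103
91 = 64 + 16 + 8 + 2 + 1, so 103^91 ≡ 103·99·37·68·103 ≡ 103 (mod 127)
Right side y^r · r^s mod p:
1^2 = 1
1^4 ≡ 1^2 = 1
1^8 ≡ 1^2 = 1
1^16 ≡ 1^2 = 1
1^32 ≡ 1^2 = 1
1^64 ≡ 1^2 = 1
99 = 64 + 32 + 2 + 1, so 1^99 ≡ 1·1·1·1 ≡ 1 (mod 127)
99^2 = 9801 ≡ 22
99^4 ≡ 22^2 = 484 ≡ 103
1·103 = 103 ≡ 103 (mod 127)
103 ≡ 103 (mod 127), so the signature is genuine.

accept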